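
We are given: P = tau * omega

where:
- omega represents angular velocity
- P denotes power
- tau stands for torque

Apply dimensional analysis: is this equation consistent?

Yes

omega (angular velocity) has dimensions [T^-1].
P (power) has dimensions [L^2 M T^-3].
tau (torque) has dimensions [L^2 M T^-2].

Left side: [L^2 M T^-3]
Right side: [L^2 M T^-3]

Both sides have the same dimensions, so the equation is dimensionally consistent.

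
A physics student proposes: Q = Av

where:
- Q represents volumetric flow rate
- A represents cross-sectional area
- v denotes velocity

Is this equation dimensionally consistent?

Yes

Q (volumetric flow rate) has dimensions [L^3 T^-1].
A (cross-sectional area) has dimensions [L^2].
v (velocity) has dimensions [L T^-1].

Left side: [L^3 T^-1]
Right side: [L^3 T^-1]

Both sides have the same dimensions, so the equation is dimensionally consistent.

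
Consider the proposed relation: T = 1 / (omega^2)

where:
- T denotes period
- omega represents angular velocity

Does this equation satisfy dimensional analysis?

No

T (period) has dimensions [T].
omega (angular velocity) has dimensions [T^-1].

Left side: [T]
Right side: [T^2]

The two sides have different dimensions, so the equation is NOT dimensionally consistent.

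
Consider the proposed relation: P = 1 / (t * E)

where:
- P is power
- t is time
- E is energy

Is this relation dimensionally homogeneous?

No

P (power) has dimensions [L^2 M T^-3].
t (time) has dimensions [T].
E (energy) has dimensions [L^2 M T^-2].

Left side: [L^2 M T^-3]
Right side: [L^-2 M^-1 T]

The two sides have different dimensions, so the equation is NOT dimensionally consistent.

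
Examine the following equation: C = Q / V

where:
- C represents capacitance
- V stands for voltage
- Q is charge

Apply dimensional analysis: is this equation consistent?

Yes

C (capacitance) has dimensions [I^2 L^-2 M^-1 T^4].
V (voltage) has dimensions [I^-1 L^2 M T^-3].
Q (charge) has dimensions [I T].

Left side: [I^2 L^-2 M^-1 T^4]
Right side: [I^2 L^-2 M^-1 T^4]

Both sides have the same dimensions, so the equation is dimensionally consistent.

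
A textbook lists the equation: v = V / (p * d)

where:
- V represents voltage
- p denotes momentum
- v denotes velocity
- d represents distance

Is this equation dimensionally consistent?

No

V (voltage) has dimensions [I^-1 L^2 M T^-3].
p (momentum) has dimensions [L M T^-1].
v (velocity) has dimensions [L T^-1].
d (distance) has dimensions [L].

Left side: [L T^-1]
Right side: [I^-1 T^-2]

The two sides have different dimensions, so the equation is NOT dimensionally consistent.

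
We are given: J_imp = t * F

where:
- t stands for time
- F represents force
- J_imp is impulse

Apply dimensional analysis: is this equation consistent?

Yes

t (time) has dimensions [T].
F (force) has dimensions [L M T^-2].
J_imp (impulse) has dimensions [L M T^-1].

Left side: [L M T^-1]
Right side: [L M T^-1]

Both sides have the same dimensions, so the equation is dimensionally consistent.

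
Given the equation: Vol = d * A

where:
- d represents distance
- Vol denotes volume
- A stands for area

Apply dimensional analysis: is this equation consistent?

Yes

d (distance) has dimensions [L].
Vol (volume) has dimensions [L^3].
A (area) has dimensions [L^2].

Left side: [L^3]
Right side: [L^3]

Both sides have the same dimensions, so the equation is dimensionally consistent.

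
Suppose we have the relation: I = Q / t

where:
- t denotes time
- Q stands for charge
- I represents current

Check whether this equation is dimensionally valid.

Yes

t (time) has dimensions [T].
Q (charge) has dimensions [I T].
I (current) has dimensions [I].

Left side: [I]
Right side: [I]

Both sides have the same dimensions, so the equation is dimensionally consistent.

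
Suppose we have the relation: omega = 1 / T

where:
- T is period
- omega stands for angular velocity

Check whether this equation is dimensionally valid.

Yes

T (period) has dimensions [T].
omega (angular velocity) has dimensions [T^-1].

Left side: [T^-1]
Right side: [T^-1]

Both sides have the same dimensions, so the equation is dimensionally consistent.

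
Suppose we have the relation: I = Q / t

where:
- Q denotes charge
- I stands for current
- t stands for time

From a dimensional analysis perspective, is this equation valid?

Yes

Q (charge) has dimensions [I T].
I (current) has dimensions [I].
t (time) has dimensions [T].

Left side: [I]
Right side: [I]

Both sides have the same dimensions, so the equation is dimensionally consistent.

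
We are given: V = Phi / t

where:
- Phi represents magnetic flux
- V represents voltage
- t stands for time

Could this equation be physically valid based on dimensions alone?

Yes

Phi (magnetic flux) has dimensions [I^-1 L^2 M T^-2].
V (voltage) has dimensions [I^-1 L^2 M T^-3].
t (time) has dimensions [T].

Left side: [I^-1 L^2 M T^-3]
Right side: [I^-1 L^2 M T^-3]

Both sides have the same dimensions, so the equation is dimensionally consistent.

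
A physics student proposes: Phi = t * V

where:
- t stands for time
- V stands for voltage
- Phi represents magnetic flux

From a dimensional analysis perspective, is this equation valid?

Yes

t (time) has dimensions [T].
V (voltage) has dimensions [I^-1 L^2 M T^-3].
Phi (magnetic flux) has dimensions [I^-1 L^2 M T^-2].

Left side: [I^-1 L^2 M T^-2]
Right side: [I^-1 L^2 M T^-2]

Both sides have the same dimensions, so the equation is dimensionally consistent.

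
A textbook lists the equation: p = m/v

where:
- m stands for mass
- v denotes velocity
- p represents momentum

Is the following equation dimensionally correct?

No

m (mass) has dimensions [M].
v (velocity) has dimensions [L T^-1].
p (momentum) has dimensions [L M T^-1].

Left side: [L M T^-1]
Right side: [L^-1 M T]

The two sides have different dimensions, so the equation is NOT dimensionally consistent.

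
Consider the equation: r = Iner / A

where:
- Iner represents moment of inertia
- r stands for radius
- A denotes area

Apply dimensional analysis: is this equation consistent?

No

Iner (moment of inertia) has dimensions [L^2 M].
r (radius) has dimensions [L].
A (area) has dimensions [L^2].

Left side: [L]
Right side: [M]

The two sides have different dimensions, so the equation is NOT dimensionally consistent.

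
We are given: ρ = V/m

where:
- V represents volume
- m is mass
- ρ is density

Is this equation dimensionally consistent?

No

V (volume) has dimensions [L^3].
m (mass) has dimensions [M].
ρ (density) has dimensions [L^-3 M].

Left side: [L^-3 M]
Right side: [L^3 M^-1]

The two sides have different dimensions, so the equation is NOT dimensionally consistent.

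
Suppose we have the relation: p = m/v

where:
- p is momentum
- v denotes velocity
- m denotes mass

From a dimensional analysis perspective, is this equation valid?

No

p (momentum) has dimensions [L M T^-1].
v (velocity) has dimensions [L T^-1].
m (mass) has dimensions [M].

Left side: [L M T^-1]
Right side: [L^-1 M T]

The two sides have different dimensions, so the equation is NOT dimensionally consistent.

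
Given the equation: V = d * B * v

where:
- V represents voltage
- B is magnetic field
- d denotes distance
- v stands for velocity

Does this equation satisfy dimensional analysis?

Yes

V (voltage) has dimensions [I^-1 L^2 M T^-3].
B (magnetic field) has dimensions [I^-1 M T^-2].
d (distance) has dimensions [L].
v (velocity) has dimensions [L T^-1].

Left side: [I^-1 L^2 M T^-3]
Right side: [I^-1 L^2 M T^-3]

Both sides have the same dimensions, so the equation is dimensionally consistent.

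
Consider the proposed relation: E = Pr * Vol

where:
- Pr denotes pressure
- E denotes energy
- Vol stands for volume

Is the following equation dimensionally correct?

Yes

Pr (pressure) has dimensions [L^-1 M T^-2].
E (energy) has dimensions [L^2 M T^-2].
Vol (volume) has dimensions [L^3].

Left side: [L^2 M T^-2]
Right side: [L^2 M T^-2]

Both sides have the same dimensions, so the equation is dimensionally consistent.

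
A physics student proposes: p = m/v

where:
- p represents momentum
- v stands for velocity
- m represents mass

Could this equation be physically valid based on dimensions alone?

No

p (momentum) has dimensions [L M T^-1].
v (velocity) has dimensions [L T^-1].
m (mass) has dimensions [M].

Left side: [L M T^-1]
Right side: [L^-1 M T]

The two sides have different dimensions, so the equation is NOT dimensionally consistent.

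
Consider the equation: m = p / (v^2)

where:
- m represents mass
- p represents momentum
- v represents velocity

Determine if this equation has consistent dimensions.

No

m (mass) has dimensions [M].
p (momentum) has dimensions [L M T^-1].
v (velocity) has dimensions [L T^-1].

Left side: [M]
Right side: [L^-1 M T]

The two sides have different dimensions, so the equation is NOT dimensionally consistent.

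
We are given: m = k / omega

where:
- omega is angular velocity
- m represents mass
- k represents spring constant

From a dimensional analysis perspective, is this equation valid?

No

omega (angular velocity) has dimensions [T^-1].
m (mass) has dimensions [M].
k (spring constant) has dimensions [M T^-2].

Left side: [M]
Right side: [M T^-1]

The two sides have different dimensions, so the equation is NOT dimensionally consistent.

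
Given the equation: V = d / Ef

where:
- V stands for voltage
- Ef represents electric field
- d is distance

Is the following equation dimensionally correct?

No

V (voltage) has dimensions [I^-1 L^2 M T^-3].
Ef (electric field) has dimensions [I^-1 L M T^-3].
d (distance) has dimensions [L].

Left side: [I^-1 L^2 M T^-3]
Right side: [I M^-1 T^3]

The two sides have different dimensions, so the equation is NOT dimensionally consistent.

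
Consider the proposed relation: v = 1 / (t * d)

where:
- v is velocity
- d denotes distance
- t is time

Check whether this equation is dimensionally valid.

No

v (velocity) has dimensions [L T^-1].
d (distance) has dimensions [L].
t (time) has dimensions [T].

Left side: [L T^-1]
Right side: [L^-1 T^-1]

The two sides have different dimensions, so the equation is NOT dimensionally consistent.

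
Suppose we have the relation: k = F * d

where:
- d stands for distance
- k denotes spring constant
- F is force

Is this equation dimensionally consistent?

No

d (distance) has dimensions [L].
k (spring constant) has dimensions [M T^-2].
F (force) has dimensions [L M T^-2].

Left side: [M T^-2]
Right side: [L^2 M T^-2]

The two sides have different dimensions, so the equation is NOT dimensionally consistent.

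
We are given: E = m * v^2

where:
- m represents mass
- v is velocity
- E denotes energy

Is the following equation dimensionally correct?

Yes

m (mass) has dimensions [M].
v (velocity) has dimensions [L T^-1].
E (energy) has dimensions [L^2 M T^-2].

Left side: [L^2 M T^-2]
Right side: [L^2 M T^-2]

Both sides have the same dimensions, so the equation is dimensionally consistent.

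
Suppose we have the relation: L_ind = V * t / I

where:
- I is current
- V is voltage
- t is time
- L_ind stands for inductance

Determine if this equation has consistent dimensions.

Yes

I (current) has dimensions [I].
V (voltage) has dimensions [I^-1 L^2 M T^-3].
t (time) has dimensions [T].
L_ind (inductance) has dimensions [I^-2 L^2 M T^-2].

Left side: [I^-2 L^2 M T^-2]
Right side: [I^-2 L^2 M T^-2]

Both sides have the same dimensions, so the equation is dimensionally consistent.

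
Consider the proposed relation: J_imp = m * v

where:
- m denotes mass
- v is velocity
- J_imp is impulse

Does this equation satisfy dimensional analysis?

Yes

m (mass) has dimensions [M].
v (velocity) has dimensions [L T^-1].
J_imp (impulse) has dimensions [L M T^-1].

Left side: [L M T^-1]
Right side: [L M T^-1]

Both sides have the same dimensions, so the equation is dimensionally consistent.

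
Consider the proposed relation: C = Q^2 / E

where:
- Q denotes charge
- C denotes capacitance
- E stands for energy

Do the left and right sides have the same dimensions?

Yes

Q (charge) has dimensions [I T].
C (capacitance) has dimensions [I^2 L^-2 M^-1 T^4].
E (energy) has dimensions [L^2 M T^-2].

Left side: [I^2 L^-2 M^-1 T^4]
Right side: [I^2 L^-2 M^-1 T^4]

Both sides have the same dimensions, so the equation is dimensionally consistent.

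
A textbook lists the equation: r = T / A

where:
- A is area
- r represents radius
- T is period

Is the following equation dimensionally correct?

No

A (area) has dimensions [L^2].
r (radius) has dimensions [L].
T (period) has dimensions [T].

Left side: [L]
Right side: [L^-2 T]

The two sides have different dimensions, so the equation is NOT dimensionally consistent.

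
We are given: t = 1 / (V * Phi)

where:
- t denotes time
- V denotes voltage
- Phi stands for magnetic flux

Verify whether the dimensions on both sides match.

No

t (time) has dimensions [T].
V (voltage) has dimensions [I^-1 L^2 M T^-3].
Phi (magnetic flux) has dimensions [I^-1 L^2 M T^-2].

Left side: [T]
Right side: [I^2 L^-4 M^-2 T^5]

The two sides have different dimensions, so the equation is NOT dimensionally consistent.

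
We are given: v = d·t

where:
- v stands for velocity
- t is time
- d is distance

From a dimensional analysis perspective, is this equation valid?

No

v (velocity) has dimensions [L T^-1].
t (time) has dimensions [T].
d (distance) has dimensions [L].

Left side: [L T^-1]
Right side: [L T]

The two sides have different dimensions, so the equation is NOT dimensionally consistent.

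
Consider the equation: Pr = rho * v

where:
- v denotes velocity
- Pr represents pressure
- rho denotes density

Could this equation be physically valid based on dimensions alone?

No

v (velocity) has dimensions [L T^-1].
Pr (pressure) has dimensions [L^-1 M T^-2].
rho (density) has dimensions [L^-3 M].

Left side: [L^-1 M T^-2]
Right side: [L^-2 M T^-1]

The two sides have different dimensions, so the equation is NOT dimensionally consistent.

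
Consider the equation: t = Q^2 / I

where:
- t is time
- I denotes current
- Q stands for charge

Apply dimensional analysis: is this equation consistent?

No

t (time) has dimensions [T].
I (current) has dimensions [I].
Q (charge) has dimensions [I T].

Left side: [T]
Right side: [I T^2]

The two sides have different dimensions, so the equation is NOT dimensionally consistent.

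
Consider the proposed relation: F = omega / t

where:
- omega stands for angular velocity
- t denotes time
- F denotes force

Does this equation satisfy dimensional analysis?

No

omega (angular velocity) has dimensions [T^-1].
t (time) has dimensions [T].
F (force) has dimensions [L M T^-2].

Left side: [L M T^-2]
Right side: [T^-2]

The two sides have different dimensions, so the equation is NOT dimensionally consistent.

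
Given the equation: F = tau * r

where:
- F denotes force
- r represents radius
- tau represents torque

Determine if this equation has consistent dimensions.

No

F (force) has dimensions [L M T^-2].
r (radius) has dimensions [L].
tau (torque) has dimensions [L^2 M T^-2].

Left side: [L M T^-2]
Right side: [L^3 M T^-2]

The two sides have different dimensions, so the equation is NOT dimensionally consistent.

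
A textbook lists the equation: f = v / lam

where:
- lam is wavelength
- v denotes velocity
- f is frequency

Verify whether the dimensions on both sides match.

Yes

lam (wavelength) has dimensions [L].
v (velocity) has dimensions [L T^-1].
f (frequency) has dimensions [T^-1].

Left side: [T^-1]
Right side: [T^-1]

Both sides have the same dimensions, so the equation is dimensionally consistent.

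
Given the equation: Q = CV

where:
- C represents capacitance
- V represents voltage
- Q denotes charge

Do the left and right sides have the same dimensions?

Yes

C (capacitance) has dimensions [I^2 L^-2 M^-1 T^4].
V (voltage) has dimensions [I^-1 L^2 M T^-3].
Q (charge) has dimensions [I T].

Left side: [I T]
Right side: [I T]

Both sides have the same dimensions, so the equation is dimensionally consistent.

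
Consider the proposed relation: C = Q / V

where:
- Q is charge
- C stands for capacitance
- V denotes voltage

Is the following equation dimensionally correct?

Yes

Q (charge) has dimensions [I T].
C (capacitance) has dimensions [I^2 L^-2 M^-1 T^4].
V (voltage) has dimensions [I^-1 L^2 M T^-3].

Left side: [I^2 L^-2 M^-1 T^4]
Right side: [I^2 L^-2 M^-1 T^4]

Both sides have the same dimensions, so the equation is dimensionally consistent.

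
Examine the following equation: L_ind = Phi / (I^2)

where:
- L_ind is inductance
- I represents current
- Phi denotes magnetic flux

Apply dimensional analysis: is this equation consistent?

No

L_ind (inductance) has dimensions [I^-2 L^2 M T^-2].
I (current) has dimensions [I].
Phi (magnetic flux) has dimensions [I^-1 L^2 M T^-2].

Left side: [I^-2 L^2 M T^-2]
Right side: [I^-3 L^2 M T^-2]

The two sides have different dimensions, so the equation is NOT dimensionally consistent.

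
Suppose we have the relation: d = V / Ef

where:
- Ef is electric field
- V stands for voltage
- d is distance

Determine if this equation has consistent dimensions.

Yes

Ef (electric field) has dimensions [I^-1 L M T^-3].
V (voltage) has dimensions [I^-1 L^2 M T^-3].
d (distance) has dimensions [L].

Left side: [L]
Right side: [L]

Both sides have the same dimensions, so the equation is dimensionally consistent.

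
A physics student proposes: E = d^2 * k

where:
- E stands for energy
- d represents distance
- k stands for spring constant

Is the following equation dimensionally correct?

Yes

E (energy) has dimensions [L^2 M T^-2].
d (distance) has dimensions [L].
k (spring constant) has dimensions [M T^-2].

Left side: [L^2 M T^-2]
Right side: [L^2 M T^-2]

Both sides have the same dimensions, so the equation is dimensionally consistent.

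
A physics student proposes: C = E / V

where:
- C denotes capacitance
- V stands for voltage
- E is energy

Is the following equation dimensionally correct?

No

C (capacitance) has dimensions [I^2 L^-2 M^-1 T^4].
V (voltage) has dimensions [I^-1 L^2 M T^-3].
E (energy) has dimensions [L^2 M T^-2].

Left side: [I^2 L^-2 M^-1 T^4]
Right side: [I T]

The two sides have different dimensions, so the equation is NOT dimensionally consistent.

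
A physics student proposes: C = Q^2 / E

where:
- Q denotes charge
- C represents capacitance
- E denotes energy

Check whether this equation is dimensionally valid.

Yes

Q (charge) has dimensions [I T].
C (capacitance) has dimensions [I^2 L^-2 M^-1 T^4].
E (energy) has dimensions [L^2 M T^-2].

Left side: [I^2 L^-2 M^-1 T^4]
Right side: [I^2 L^-2 M^-1 T^4]

Both sides have the same dimensions, so the equation is dimensionally consistent.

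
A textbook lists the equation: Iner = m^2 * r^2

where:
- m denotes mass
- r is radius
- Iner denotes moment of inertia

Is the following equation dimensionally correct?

No

m (mass) has dimensions [M].
r (radius) has dimensions [L].
Iner (moment of inertia) has dimensions [L^2 M].

Left side: [L^2 M]
Right side: [L^2 M^2]

The two sides have different dimensions, so the equation is NOT dimensionally consistent.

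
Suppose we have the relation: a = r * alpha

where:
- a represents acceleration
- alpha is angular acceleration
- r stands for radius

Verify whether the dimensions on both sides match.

Yes

a (acceleration) has dimensions [L T^-2].
alpha (angular acceleration) has dimensions [T^-2].
r (radius) has dimensions [L].

Left side: [L T^-2]
Right side: [L T^-2]

Both sides have the same dimensions, so the equation is dimensionally consistent.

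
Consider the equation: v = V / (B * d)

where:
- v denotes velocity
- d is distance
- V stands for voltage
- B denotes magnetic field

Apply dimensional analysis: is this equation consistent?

Yes

v (velocity) has dimensions [L T^-1].
d (distance) has dimensions [L].
V (voltage) has dimensions [I^-1 L^2 M T^-3].
B (magnetic field) has dimensions [I^-1 M T^-2].

Left side: [L T^-1]
Right side: [L T^-1]

Both sides have the same dimensions, so the equation is dimensionally consistent.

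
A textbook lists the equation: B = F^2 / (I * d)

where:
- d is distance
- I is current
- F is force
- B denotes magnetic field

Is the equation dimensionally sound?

No

d (distance) has dimensions [L].
I (current) has dimensions [I].
F (force) has dimensions [L M T^-2].
B (magnetic field) has dimensions [I^-1 M T^-2].

Left side: [I^-1 M T^-2]
Right side: [I^-1 L M^2 T^-4]

The two sides have different dimensions, so the equation is NOT dimensionally consistent.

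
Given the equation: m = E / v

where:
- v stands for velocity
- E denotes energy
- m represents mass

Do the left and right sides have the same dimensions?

No

v (velocity) has dimensions [L T^-1].
E (energy) has dimensions [L^2 M T^-2].
m (mass) has dimensions [M].

Left side: [M]
Right side: [L M T^-1]

The two sides have different dimensions, so the equation is NOT dimensionally consistent.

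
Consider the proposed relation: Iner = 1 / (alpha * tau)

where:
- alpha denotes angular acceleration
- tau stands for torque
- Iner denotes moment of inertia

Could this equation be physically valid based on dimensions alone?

No

alpha (angular acceleration) has dimensions [T^-2].
tau (torque) has dimensions [L^2 M T^-2].
Iner (moment of inertia) has dimensions [L^2 M].

Left side: [L^2 M]
Right side: [L^-2 M^-1 T^4]

The two sides have different dimensions, so the equation is NOT dimensionally consistent.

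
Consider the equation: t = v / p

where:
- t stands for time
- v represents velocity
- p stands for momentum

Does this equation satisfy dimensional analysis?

No

t (time) has dimensions [T].
v (velocity) has dimensions [L T^-1].
p (momentum) has dimensions [L M T^-1].

Left side: [T]
Right side: [M^-1]

The two sides have different dimensions, so the equation is NOT dimensionally consistent.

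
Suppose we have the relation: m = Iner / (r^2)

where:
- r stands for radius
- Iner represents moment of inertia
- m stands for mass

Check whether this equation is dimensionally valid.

Yes

r (radius) has dimensions [L].
Iner (moment of inertia) has dimensions [L^2 M].
m (mass) has dimensions [M].

Left side: [M]
Right side: [M]

Both sides have the same dimensions, so the equation is dimensionally consistent.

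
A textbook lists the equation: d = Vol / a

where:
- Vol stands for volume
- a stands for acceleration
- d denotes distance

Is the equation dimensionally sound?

No

Vol (volume) has dimensions [L^3].
a (acceleration) has dimensions [L T^-2].
d (distance) has dimensions [L].

Left side: [L]
Right side: [L^2 T^2]

The two sides have different dimensions, so the equation is NOT dimensionally consistent.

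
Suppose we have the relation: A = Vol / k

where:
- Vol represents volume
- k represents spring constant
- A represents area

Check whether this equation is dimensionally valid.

No

Vol (volume) has dimensions [L^3].
k (spring constant) has dimensions [M T^-2].
A (area) has dimensions [L^2].

Left side: [L^2]
Right side: [L^3 M^-1 T^2]

The two sides have different dimensions, so the equation is NOT dimensionally consistent.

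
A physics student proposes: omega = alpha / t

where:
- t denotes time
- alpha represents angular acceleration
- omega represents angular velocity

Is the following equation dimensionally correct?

No

t (time) has dimensions [T].
alpha (angular acceleration) has dimensions [T^-2].
omega (angular velocity) has dimensions [T^-1].

Left side: [T^-1]
Right side: [T^-3]

The two sides have different dimensions, so the equation is NOT dimensionally consistent.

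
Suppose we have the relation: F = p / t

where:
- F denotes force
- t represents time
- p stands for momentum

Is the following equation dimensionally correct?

Yes

F (force) has dimensions [L M T^-2].
t (time) has dimensions [T].
p (momentum) has dimensions [L M T^-1].

Left side: [L M T^-2]
Right side: [L M T^-2]

Both sides have the same dimensions, so the equation is dimensionally consistent.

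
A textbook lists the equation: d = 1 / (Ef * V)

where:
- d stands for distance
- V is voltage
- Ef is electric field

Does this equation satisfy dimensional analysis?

No

d (distance) has dimensions [L].
V (voltage) has dimensions [I^-1 L^2 M T^-3].
Ef (electric field) has dimensions [I^-1 L M T^-3].

Left side: [L]
Right side: [I^2 L^-3 M^-2 T^6]

The two sides have different dimensions, so the equation is NOT dimensionally consistent.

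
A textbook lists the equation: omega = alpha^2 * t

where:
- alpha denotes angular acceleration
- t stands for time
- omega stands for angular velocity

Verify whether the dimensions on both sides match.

No

alpha (angular acceleration) has dimensions [T^-2].
t (time) has dimensions [T].
omega (angular velocity) has dimensions [T^-1].

Left side: [T^-1]
Right side: [T^-3]

The two sides have different dimensions, so the equation is NOT dimensionally consistent.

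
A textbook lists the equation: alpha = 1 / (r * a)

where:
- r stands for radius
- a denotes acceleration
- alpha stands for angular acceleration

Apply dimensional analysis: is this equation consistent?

No

r (radius) has dimensions [L].
a (acceleration) has dimensions [L T^-2].
alpha (angular acceleration) has dimensions [T^-2].

Left side: [T^-2]
Right side: [L^-2 T^2]

The two sides have different dimensions, so the equation is NOT dimensionally consistent.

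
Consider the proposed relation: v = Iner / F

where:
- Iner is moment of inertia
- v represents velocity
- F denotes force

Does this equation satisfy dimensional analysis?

No

Iner (moment of inertia) has dimensions [L^2 M].
v (velocity) has dimensions [L T^-1].
F (force) has dimensions [L M T^-2].

Left side: [L T^-1]
Right side: [L T^2]

The two sides have different dimensions, so the equation is NOT dimensionally consistent.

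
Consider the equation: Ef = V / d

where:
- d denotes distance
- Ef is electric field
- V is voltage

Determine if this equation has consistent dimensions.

Yes

d (distance) has dimensions [L].
Ef (electric field) has dimensions [I^-1 L M T^-3].
V (voltage) has dimensions [I^-1 L^2 M T^-3].

Left side: [I^-1 L M T^-3]
Right side: [I^-1 L M T^-3]

Both sides have the same dimensions, so the equation is dimensionally consistent.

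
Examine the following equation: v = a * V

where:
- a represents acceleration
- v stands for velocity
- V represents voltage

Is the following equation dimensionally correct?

No

a (acceleration) has dimensions [L T^-2].
v (velocity) has dimensions [L T^-1].
V (voltage) has dimensions [I^-1 L^2 M T^-3].

Left side: [L T^-1]
Right side: [I^-1 L^3 M T^-5]

The two sides have different dimensions, so the equation is NOT dimensionally consistent.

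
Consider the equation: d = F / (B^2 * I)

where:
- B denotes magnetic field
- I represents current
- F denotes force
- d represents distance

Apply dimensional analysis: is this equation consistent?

No

B (magnetic field) has dimensions [I^-1 M T^-2].
I (current) has dimensions [I].
F (force) has dimensions [L M T^-2].
d (distance) has dimensions [L].

Left side: [L]
Right side: [I L M^-1 T^2]

The two sides have different dimensions, so the equation is NOT dimensionally consistent.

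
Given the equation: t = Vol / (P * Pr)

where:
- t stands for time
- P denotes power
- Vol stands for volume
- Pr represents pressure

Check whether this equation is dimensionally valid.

No

t (time) has dimensions [T].
P (power) has dimensions [L^2 M T^-3].
Vol (volume) has dimensions [L^3].
Pr (pressure) has dimensions [L^-1 M T^-2].

Left side: [T]
Right side: [L^2 M^-2 T^5]

The two sides have different dimensions, so the equation is NOT dimensionally consistent.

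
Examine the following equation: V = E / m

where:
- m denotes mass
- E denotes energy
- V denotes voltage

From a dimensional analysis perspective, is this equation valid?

No

m (mass) has dimensions [M].
E (energy) has dimensions [L^2 M T^-2].
V (voltage) has dimensions [I^-1 L^2 M T^-3].

Left side: [I^-1 L^2 M T^-3]
Right side: [L^2 T^-2]

The two sides have different dimensions, so the equation is NOT dimensionally consistent.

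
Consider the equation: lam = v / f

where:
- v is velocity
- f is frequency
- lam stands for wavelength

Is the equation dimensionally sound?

Yes

v (velocity) has dimensions [L T^-1].
f (frequency) has dimensions [T^-1].
lam (wavelength) has dimensions [L].

Left side: [L]
Right side: [L]

Both sides have the same dimensions, so the equation is dimensionally consistent.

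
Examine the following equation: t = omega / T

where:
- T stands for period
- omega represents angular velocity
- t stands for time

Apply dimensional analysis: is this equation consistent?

No

T (period) has dimensions [T].
omega (angular velocity) has dimensions [T^-1].
t (time) has dimensions [T].

Left side: [T]
Right side: [T^-2]

The two sides have different dimensions, so the equation is NOT dimensionally consistent.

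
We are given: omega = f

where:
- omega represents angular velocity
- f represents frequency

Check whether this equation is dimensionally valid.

Yes

omega (angular velocity) has dimensions [T^-1].
f (frequency) has dimensions [T^-1].

Left side: [T^-1]
Right side: [T^-1]

Both sides have the same dimensions, so the equation is dimensionally consistent.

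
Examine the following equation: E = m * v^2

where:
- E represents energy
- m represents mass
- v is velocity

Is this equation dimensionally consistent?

Yes

E (energy) has dimensions [L^2 M T^-2].
m (mass) has dimensions [M].
v (velocity) has dimensions [L T^-1].

Left side: [L^2 M T^-2]
Right side: [L^2 M T^-2]

Both sides have the same dimensions, so the equation is dimensionally consistent.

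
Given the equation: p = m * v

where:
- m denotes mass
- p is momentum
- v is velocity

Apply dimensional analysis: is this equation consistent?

Yes

m (mass) has dimensions [M].
p (momentum) has dimensions [L M T^-1].
v (velocity) has dimensions [L T^-1].

Left side: [L M T^-1]
Right side: [L M T^-1]

Both sides have the same dimensions, so the equation is dimensionally consistent.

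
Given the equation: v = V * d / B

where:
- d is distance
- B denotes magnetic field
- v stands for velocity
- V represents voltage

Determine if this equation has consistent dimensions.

No

d (distance) has dimensions [L].
B (magnetic field) has dimensions [I^-1 M T^-2].
v (velocity) has dimensions [L T^-1].
V (voltage) has dimensions [I^-1 L^2 M T^-3].

Left side: [L T^-1]
Right side: [L^3 T^-1]

The two sides have different dimensions, so the equation is NOT dimensionally consistent.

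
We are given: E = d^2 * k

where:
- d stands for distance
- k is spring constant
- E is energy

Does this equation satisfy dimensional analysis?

Yes

d (distance) has dimensions [L].
k (spring constant) has dimensions [M T^-2].
E (energy) has dimensions [L^2 M T^-2].

Left side: [L^2 M T^-2]
Right side: [L^2 M T^-2]

Both sides have the same dimensions, so the equation is dimensionally consistent.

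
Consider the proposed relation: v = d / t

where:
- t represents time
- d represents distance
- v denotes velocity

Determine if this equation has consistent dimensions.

Yes

t (time) has dimensions [T].
d (distance) has dimensions [L].
v (velocity) has dimensions [L T^-1].

Left side: [L T^-1]
Right side: [L T^-1]

Both sides have the same dimensions, so the equation is dimensionally consistent.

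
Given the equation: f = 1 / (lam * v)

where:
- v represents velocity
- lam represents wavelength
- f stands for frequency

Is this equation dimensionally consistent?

No

v (velocity) has dimensions [L T^-1].
lam (wavelength) has dimensions [L].
f (frequency) has dimensions [T^-1].

Left side: [T^-1]
Right side: [L^-2 T]

The two sides have different dimensions, so the equation is NOT dimensionally consistent.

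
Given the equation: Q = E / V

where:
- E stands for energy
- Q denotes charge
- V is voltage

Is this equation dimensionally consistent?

Yes

E (energy) has dimensions [L^2 M T^-2].
Q (charge) has dimensions [I T].
V (voltage) has dimensions [I^-1 L^2 M T^-3].

Left side: [I T]
Right side: [I T]

Both sides have the same dimensions, so the equation is dimensionally consistent.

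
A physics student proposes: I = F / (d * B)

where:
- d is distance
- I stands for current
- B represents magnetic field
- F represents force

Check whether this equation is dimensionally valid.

Yes

d (distance) has dimensions [L].
I (current) has dimensions [I].
B (magnetic field) has dimensions [I^-1 M T^-2].
F (force) has dimensions [L M T^-2].

Left side: [I]
Right side: [I]

Both sides have the same dimensions, so the equation is dimensionally consistent.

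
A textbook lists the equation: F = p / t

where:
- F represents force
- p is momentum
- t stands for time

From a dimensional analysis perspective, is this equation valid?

Yes

F (force) has dimensions [L M T^-2].
p (momentum) has dimensions [L M T^-1].
t (time) has dimensions [T].

Left side: [L M T^-2]
Right side: [L M T^-2]

Both sides have the same dimensions, so the equation is dimensionally consistent.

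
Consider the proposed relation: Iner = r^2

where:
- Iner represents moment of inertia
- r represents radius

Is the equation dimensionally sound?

No

Iner (moment of inertia) has dimensions [L^2 M].
r (radius) has dimensions [L].

Left side: [L^2 M]
Right side: [L^2]

The two sides have different dimensions, so the equation is NOT dimensionally consistent.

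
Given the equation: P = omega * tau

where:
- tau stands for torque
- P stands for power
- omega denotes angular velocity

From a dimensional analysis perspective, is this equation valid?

Yes

tau (torque) has dimensions [L^2 M T^-2].
P (power) has dimensions [L^2 M T^-3].
omega (angular velocity) has dimensions [T^-1].

Left side: [L^2 M T^-3]
Right side: [L^2 M T^-3]

Both sides have the same dimensions, so the equation is dimensionally consistent.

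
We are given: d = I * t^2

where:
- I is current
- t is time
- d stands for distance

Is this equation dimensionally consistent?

No

I (current) has dimensions [I].
t (time) has dimensions [T].
d (distance) has dimensions [L].

Left side: [L]
Right side: [I T^2]

The two sides have different dimensions, so the equation is NOT dimensionally consistent.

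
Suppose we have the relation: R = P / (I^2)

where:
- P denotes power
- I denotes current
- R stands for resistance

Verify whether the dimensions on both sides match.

Yes

P (power) has dimensions [L^2 M T^-3].
I (current) has dimensions [I].
R (resistance) has dimensions [I^-2 L^2 M T^-3].

Left side: [I^-2 L^2 M T^-3]
Right side: [I^-2 L^2 M T^-3]

Both sides have the same dimensions, so the equation is dimensionally consistent.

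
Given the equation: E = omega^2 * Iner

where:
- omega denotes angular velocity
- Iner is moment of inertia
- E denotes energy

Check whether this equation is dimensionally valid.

Yes

omega (angular velocity) has dimensions [T^-1].
Iner (moment of inertia) has dimensions [L^2 M].
E (energy) has dimensions [L^2 M T^-2].

Left side: [L^2 M T^-2]
Right side: [L^2 M T^-2]

Both sides have the same dimensions, so the equation is dimensionally consistent.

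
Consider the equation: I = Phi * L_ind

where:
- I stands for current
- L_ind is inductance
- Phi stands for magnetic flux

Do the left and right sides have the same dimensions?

No

I (current) has dimensions [I].
L_ind (inductance) has dimensions [I^-2 L^2 M T^-2].
Phi (magnetic flux) has dimensions [I^-1 L^2 M T^-2].

Left side: [I]
Right side: [I^-3 L^4 M^2 T^-4]

The two sides have different dimensions, so the equation is NOT dimensionally consistent.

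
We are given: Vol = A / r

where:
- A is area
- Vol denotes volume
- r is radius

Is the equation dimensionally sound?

No

A (area) has dimensions [L^2].
Vol (volume) has dimensions [L^3].
r (radius) has dimensions [L].

Left side: [L^3]
Right side: [L]

The two sides have different dimensions, so the equation is NOT dimensionally consistent.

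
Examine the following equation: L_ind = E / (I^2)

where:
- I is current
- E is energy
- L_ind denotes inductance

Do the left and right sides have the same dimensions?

Yes

I (current) has dimensions [I].
E (energy) has dimensions [L^2 M T^-2].
L_ind (inductance) has dimensions [I^-2 L^2 M T^-2].

Left side: [I^-2 L^2 M T^-2]
Right side: [I^-2 L^2 M T^-2]

Both sides have the same dimensions, so the equation is dimensionally consistent.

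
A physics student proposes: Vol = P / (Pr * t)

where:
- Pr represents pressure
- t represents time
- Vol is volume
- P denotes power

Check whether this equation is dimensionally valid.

No

Pr (pressure) has dimensions [L^-1 M T^-2].
t (time) has dimensions [T].
Vol (volume) has dimensions [L^3].
P (power) has dimensions [L^2 M T^-3].

Left side: [L^3]
Right side: [L^3 T^-2]

The two sides have different dimensions, so the equation is NOT dimensionally consistent.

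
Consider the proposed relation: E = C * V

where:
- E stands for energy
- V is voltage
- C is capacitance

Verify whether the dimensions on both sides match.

No

E (energy) has dimensions [L^2 M T^-2].
V (voltage) has dimensions [I^-1 L^2 M T^-3].
C (capacitance) has dimensions [I^2 L^-2 M^-1 T^4].

Left side: [L^2 M T^-2]
Right side: [I T]

The two sides have different dimensions, so the equation is NOT dimensionally consistent.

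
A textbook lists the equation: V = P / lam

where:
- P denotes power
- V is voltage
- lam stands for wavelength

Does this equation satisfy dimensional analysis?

No

P (power) has dimensions [L^2 M T^-3].
V (voltage) has dimensions [I^-1 L^2 M T^-3].
lam (wavelength) has dimensions [L].

Left side: [I^-1 L^2 M T^-3]
Right side: [L M T^-3]

The two sides have different dimensions, so the equation is NOT dimensionally consistent.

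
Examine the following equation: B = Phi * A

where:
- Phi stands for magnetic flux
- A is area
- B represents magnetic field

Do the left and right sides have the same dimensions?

No

Phi (magnetic flux) has dimensions [I^-1 L^2 M T^-2].
A (area) has dimensions [L^2].
B (magnetic field) has dimensions [I^-1 M T^-2].

Left side: [I^-1 M T^-2]
Right side: [I^-1 L^4 M T^-2]

The two sides have different dimensions, so the equation is NOT dimensionally consistent.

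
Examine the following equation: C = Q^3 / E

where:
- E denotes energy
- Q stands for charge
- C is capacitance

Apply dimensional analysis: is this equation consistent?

No

E (energy) has dimensions [L^2 M T^-2].
Q (charge) has dimensions [I T].
C (capacitance) has dimensions [I^2 L^-2 M^-1 T^4].

Left side: [I^2 L^-2 M^-1 T^4]
Right side: [I^3 L^-2 M^-1 T^5]

The two sides have different dimensions, so the equation is NOT dimensionally consistent.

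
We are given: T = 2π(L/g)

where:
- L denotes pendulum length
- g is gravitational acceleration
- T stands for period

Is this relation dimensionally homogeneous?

No

L (pendulum length) has dimensions [L].
g (gravitational acceleration) has dimensions [L T^-2].
T (period) has dimensions [T].

Left side: [T]
Right side: [T^2]

The two sides have different dimensions, so the equation is NOT dimensionally consistent.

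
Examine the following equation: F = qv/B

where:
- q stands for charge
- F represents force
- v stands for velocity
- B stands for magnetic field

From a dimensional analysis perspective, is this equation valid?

No

q (charge) has dimensions [I T].
F (force) has dimensions [L M T^-2].
v (velocity) has dimensions [L T^-1].
B (magnetic field) has dimensions [I^-1 M T^-2].

Left side: [L M T^-2]
Right side: [I^2 L M^-1 T^2]

The two sides have different dimensions, so the equation is NOT dimensionally consistent.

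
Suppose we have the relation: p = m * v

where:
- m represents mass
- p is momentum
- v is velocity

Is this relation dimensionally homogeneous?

Yes

m (mass) has dimensions [M].
p (momentum) has dimensions [L M T^-1].
v (velocity) has dimensions [L T^-1].

Left side: [L M T^-1]
Right side: [L M T^-1]

Both sides have the same dimensions, so the equation is dimensionally consistent.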